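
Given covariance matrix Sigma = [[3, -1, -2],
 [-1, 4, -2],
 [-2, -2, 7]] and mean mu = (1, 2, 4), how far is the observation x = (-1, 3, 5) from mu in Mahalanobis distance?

Step 1 — centre the observation: (x - mu) = (-2, 1, 1).

Step 2 — invert Sigma (cofactor / det for 3×3, or solve directly):
  Sigma^{-1} = [[0.5854, 0.2683, 0.2439],
 [0.2683, 0.4146, 0.1951],
 [0.2439, 0.1951, 0.2683]].

Step 3 — form the quadratic (x - mu)^T · Sigma^{-1} · (x - mu):
  Sigma^{-1} · (x - mu) = (-0.6585, 0.0732, -0.0244).
  (x - mu)^T · [Sigma^{-1} · (x - mu)] = (-2)·(-0.6585) + (1)·(0.0732) + (1)·(-0.0244) = 1.3659.

Step 4 — take square root: d = √(1.3659) ≈ 1.1687.

d(x, mu) = √(1.3659) ≈ 1.1687


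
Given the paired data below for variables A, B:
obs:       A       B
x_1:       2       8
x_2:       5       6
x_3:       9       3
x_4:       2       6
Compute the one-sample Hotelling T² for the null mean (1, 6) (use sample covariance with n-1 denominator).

Step 1 — sample mean vector:
  mean(A) = (2 + 5 + 9 + 2) / 4 = 18/4 = 4.5
  mean(B) = (8 + 6 + 3 + 6) / 4 = 23/4 = 5.75
  x̄ = (4.5, 5.75),  deviation x̄ - mu_0 = (4.5, 5.75) - (1, 6) = (3.5, -0.25).

Step 2 — sample covariance matrix, S[i,j] = (1/(n-1)) · Σ_k (x_{k,i} - mean_i) · (x_{k,j} - mean_j), divisor n-1 = 3:
  S[A,A] = ((-2.5)·(-2.5) + (0.5)·(0.5) + (4.5)·(4.5) + (-2.5)·(-2.5)) / 3 = 33/3 = 11
  S[A,B] = ((-2.5)·(2.25) + (0.5)·(0.25) + (4.5)·(-2.75) + (-2.5)·(0.25)) / 3 = -18.5/3 = -6.1667
  S[B,B] = ((2.25)·(2.25) + (0.25)·(0.25) + (-2.75)·(-2.75) + (0.25)·(0.25)) / 3 = 12.75/3 = 4.25
  S = [[11, -6.1667],
 [-6.1667, 4.25]].

Step 3 — invert S. det(S) = 11·4.25 - (-6.1667)² = 8.7222.
  S^{-1} = (1/det) · [[d, -b], [-b, a]] = [[0.4873, 0.707],
 [0.707, 1.2611]].

Step 4 — quadratic form (x̄ - mu_0)^T · S^{-1} · (x̄ - mu_0):
  S^{-1} · (x̄ - mu_0) = (1.5287, 2.1592),
  (x̄ - mu_0)^T · [...] = (3.5)·(1.5287) + (-0.25)·(2.1592) = 4.8105.

Step 5 — scale by n: T² = 4 · 4.8105 = 19.242.

T² ≈ 19.242


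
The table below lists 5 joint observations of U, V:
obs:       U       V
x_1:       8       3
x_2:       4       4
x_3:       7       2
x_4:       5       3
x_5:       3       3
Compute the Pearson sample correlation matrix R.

Step 1 — column means:
  mean(U) = (8 + 4 + 7 + 5 + 3) / 5 = 27/5 = 5.4
  mean(V) = (3 + 4 + 2 + 3 + 3) / 5 = 15/5 = 3

Step 2 — sample variances and covariances s[i,j] = (1/(n-1)) · Σ_k (x_{k,i} - mean_i) · (x_{k,j} - mean_j), with n-1 = 4:
  s[U,U] = ((2.6)·(2.6) + (-1.4)·(-1.4) + (1.6)·(1.6) + (-0.4)·(-0.4) + (-2.4)·(-2.4)) / 4 = 17.2/4 = 4.3
  s[U,V] = ((2.6)·(0) + (-1.4)·(1) + (1.6)·(-1) + (-0.4)·(0) + (-2.4)·(0)) / 4 = -3/4 = -0.75
  s[V,V] = ((0)·(0) + (1)·(1) + (-1)·(-1) + (0)·(0) + (0)·(0)) / 4 = 2/4 = 0.5
  Sample standard deviations s_i = √(s[i,i]):
  s(U) = √(4.3) = 2.0736
  s(V) = √(0.5) = 0.7071

Step 3 — r_{ij} = s_{ij} / (s_i · s_j):
  r[U,U] = 1 (diagonal).
  r[U,V] = -0.75 / (2.0736 · 0.7071) = -0.75 / 1.4663 = -0.5115
  r[V,V] = 1 (diagonal).

R is symmetric with unit diagonal. Assembling:

R = [[1, -0.5115],
 [-0.5115, 1]]


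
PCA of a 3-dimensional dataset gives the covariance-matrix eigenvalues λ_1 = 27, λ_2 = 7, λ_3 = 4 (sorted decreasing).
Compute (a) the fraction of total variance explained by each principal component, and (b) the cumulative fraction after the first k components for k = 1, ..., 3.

Step 1 — total variance = trace(Sigma) = Σ λ_i = 27 + 7 + 4 = 38.

Step 2 — fraction explained by component i = λ_i / Σ λ:
  PC1: 27/38 = 0.7105
  PC2: 7/38 = 0.1842
  PC3: 4/38 = 0.1053

Step 3 — cumulative fraction after k components = (λ_1 + ... + λ_k) / Σ λ:
  k = 1: 27/38 = 0.7105
  k = 2: (27 + 7)/38 = 34/38 = 0.8947
  k = 3: (27 + 7 + 4)/38 = 38/38 = 1

Summary (fraction, with percent):

explained: PC1 0.7105 (71.05%), PC2 0.1842 (18.42%), PC3 0.1053 (10.53%);  cumulative: 0.7105, 0.8947, 1


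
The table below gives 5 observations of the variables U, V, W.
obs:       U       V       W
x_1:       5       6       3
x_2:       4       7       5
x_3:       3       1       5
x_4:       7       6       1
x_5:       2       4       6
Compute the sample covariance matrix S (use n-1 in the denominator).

Step 1 — column means:
  mean(U) = (5 + 4 + 3 + 7 + 2) / 5 = 21/5 = 4.2
  mean(V) = (6 + 7 + 1 + 6 + 4) / 5 = 24/5 = 4.8
  mean(W) = (3 + 5 + 5 + 1 + 6) / 5 = 20/5 = 4

Step 2 — sample covariance S[i,j] = (1/(n-1)) · Σ_k (x_{k,i} - mean_i) · (x_{k,j} - mean_j), with n-1 = 4.
  S[U,U] = ((0.8)·(0.8) + (-0.2)·(-0.2) + (-1.2)·(-1.2) + (2.8)·(2.8) + (-2.2)·(-2.2)) / 4 = 14.8/4 = 3.7
  S[U,V] = ((0.8)·(1.2) + (-0.2)·(2.2) + (-1.2)·(-3.8) + (2.8)·(1.2) + (-2.2)·(-0.8)) / 4 = 10.2/4 = 2.55
  S[U,W] = ((0.8)·(-1) + (-0.2)·(1) + (-1.2)·(1) + (2.8)·(-3) + (-2.2)·(2)) / 4 = -15/4 = -3.75
  S[V,V] = ((1.2)·(1.2) + (2.2)·(2.2) + (-3.8)·(-3.8) + (1.2)·(1.2) + (-0.8)·(-0.8)) / 4 = 22.8/4 = 5.7
  S[V,W] = ((1.2)·(-1) + (2.2)·(1) + (-3.8)·(1) + (1.2)·(-3) + (-0.8)·(2)) / 4 = -8/4 = -2
  S[W,W] = ((-1)·(-1) + (1)·(1) + (1)·(1) + (-3)·(-3) + (2)·(2)) / 4 = 16/4 = 4

S is symmetric (S[j,i] = S[i,j]). Assembling:

S = [[3.7, 2.55, -3.75],
 [2.55, 5.7, -2],
 [-3.75, -2, 4]]


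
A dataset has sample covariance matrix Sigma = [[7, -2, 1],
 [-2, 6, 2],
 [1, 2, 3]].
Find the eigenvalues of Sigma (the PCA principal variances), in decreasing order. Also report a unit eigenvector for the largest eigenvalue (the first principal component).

Step 1 — characteristic polynomial p(λ) = det(λI - Sigma) = λ³ - tr·λ² + c_1·λ - det, where tr = trace, c_1 = sum of the principal 2×2 minors, det = det(Sigma):
  tr = 7 + 6 + 3 = 16,
  c_1 = (7·6 - (-2)²) + (7·3 - (1)²) + (6·3 - (2)²) = 38 + 20 + 14 = 72,
  det = 7·(6·3 - (2)²) - (-2)·((-2)·3 - (2)·(1)) + (1)·((-2)·(2) - 6·(1)) = 7·(14) - (-2)·(-8) + (1)·(-10) = 72.
  So p(λ) = λ³ - 16λ² + 72λ - 72.
Step 2 — look for an integer root (rational root theorem: any rational root is an integer divisor of 72). Testing λ = 6:
  p(6) = 216 - 576 + 432 - 72 = 0  ✓
  Dividing out (λ - 6): p(λ) = (λ - 6)(λ² - 10λ + 12).
Step 3 — remaining eigenvalues from the quadratic λ² - 10λ + 12 = 0:
  Δ = 10² - 4·12 = 100 - 48 = 52,  λ = (10 ± √52)/2 = (10 ± 7.2111)/2 ≈ 8.6056 or 1.3944.
  Sorted: λ_1 = 8.6056,  λ_2 = 6,  λ_3 = 1.3944  (check: sum = 16 = tr ✓).

Step 4 — unit eigenvector for λ_1 ≈ 8.6056: v spans the null space of (Sigma - λ_1 I), whose rows are
  r_1 = (-1.6056, -2, 1),  r_2 = (-2, -2.6056, 2),  r_3 = (1, 2, -5.6056).
  v is orthogonal to every row, so take v ∝ r_1 × r_2 = ((-2)·(2) - (1)·(-2.6056), (1)·(-2) - (-1.6056)·(2), (-1.6056)·(-2.6056) - (-2)·(-2)) ≈ (-1.3944, 1.2111, 0.1833).
  Rescale (multiply by -1 so the first nonzero entry is positive): u = (1.3944, -1.2111, -0.1833).
  ||u|| = √((1.3944)² + (-1.2111)² + (-0.1833)²) = √(3.4449) ≈ 1.856,  v_1 = u/||u|| ≈ (0.7513, -0.6525, -0.0988) (||v_1|| = 1).

λ_1 = 8.6056,  λ_2 = 6,  λ_3 = 1.3944;  v_1 ≈ (0.7513, -0.6525, -0.0988)


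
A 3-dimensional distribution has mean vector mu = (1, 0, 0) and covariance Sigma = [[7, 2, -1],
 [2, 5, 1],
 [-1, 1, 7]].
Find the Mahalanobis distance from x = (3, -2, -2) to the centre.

Step 1 — centre the observation: (x - mu) = (2, -2, -2).

Step 2 — invert Sigma (cofactor / det for 3×3, or solve directly):
  Sigma^{-1} = [[0.1692, -0.0746, 0.0348],
 [-0.0746, 0.2388, -0.0448],
 [0.0348, -0.0448, 0.1542]].

Step 3 — form the quadratic (x - mu)^T · Sigma^{-1} · (x - mu):
  Sigma^{-1} · (x - mu) = (0.4179, -0.5373, -0.1493).
  (x - mu)^T · [Sigma^{-1} · (x - mu)] = (2)·(0.4179) + (-2)·(-0.5373) + (-2)·(-0.1493) = 2.209.

Step 4 — take square root: d = √(2.209) ≈ 1.4863.

d(x, mu) = √(2.209) ≈ 1.4863


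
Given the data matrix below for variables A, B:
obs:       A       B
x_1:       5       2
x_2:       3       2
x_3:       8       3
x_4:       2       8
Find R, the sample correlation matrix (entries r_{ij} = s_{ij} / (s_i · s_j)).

Step 1 — column means:
  mean(A) = (5 + 3 + 8 + 2) / 4 = 18/4 = 4.5
  mean(B) = (2 + 2 + 3 + 8) / 4 = 15/4 = 3.75

Step 2 — sample variances and covariances s[i,j] = (1/(n-1)) · Σ_k (x_{k,i} - mean_i) · (x_{k,j} - mean_j), with n-1 = 3:
  s[A,A] = ((0.5)·(0.5) + (-1.5)·(-1.5) + (3.5)·(3.5) + (-2.5)·(-2.5)) / 3 = 21/3 = 7
  s[A,B] = ((0.5)·(-1.75) + (-1.5)·(-1.75) + (3.5)·(-0.75) + (-2.5)·(4.25)) / 3 = -11.5/3 = -3.8333
  s[B,B] = ((-1.75)·(-1.75) + (-1.75)·(-1.75) + (-0.75)·(-0.75) + (4.25)·(4.25)) / 3 = 24.75/3 = 8.25
  Sample standard deviations s_i = √(s[i,i]):
  s(A) = √(7) = 2.6458
  s(B) = √(8.25) = 2.8723

Step 3 — r_{ij} = s_{ij} / (s_i · s_j):
  r[A,A] = 1 (diagonal).
  r[A,B] = -3.8333 / (2.6458 · 2.8723) = -3.8333 / 7.5993 = -0.5044
  r[B,B] = 1 (diagonal).

R is symmetric with unit diagonal. Assembling:

R = [[1, -0.5044],
 [-0.5044, 1]]


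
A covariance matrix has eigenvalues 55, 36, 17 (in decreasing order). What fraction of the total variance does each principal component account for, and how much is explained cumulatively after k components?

Step 1 — total variance = trace(Sigma) = Σ λ_i = 55 + 36 + 17 = 108.

Step 2 — fraction explained by component i = λ_i / Σ λ:
  PC1: 55/108 = 0.5093
  PC2: 36/108 = 0.3333
  PC3: 17/108 = 0.1574

Step 3 — cumulative fraction after k components = (λ_1 + ... + λ_k) / Σ λ:
  k = 1: 55/108 = 0.5093
  k = 2: (55 + 36)/108 = 91/108 = 0.8426
  k = 3: (55 + 36 + 17)/108 = 108/108 = 1

Summary (fraction, with percent):

explained: PC1 0.5093 (50.93%), PC2 0.3333 (33.33%), PC3 0.1574 (15.74%);  cumulative: 0.5093, 0.8426, 1


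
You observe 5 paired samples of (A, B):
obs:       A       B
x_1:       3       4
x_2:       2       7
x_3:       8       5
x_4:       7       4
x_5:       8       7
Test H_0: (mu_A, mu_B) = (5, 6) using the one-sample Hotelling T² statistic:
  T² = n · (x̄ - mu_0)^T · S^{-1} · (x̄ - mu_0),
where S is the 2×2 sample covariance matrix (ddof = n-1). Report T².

Step 1 — sample mean vector:
  mean(A) = (3 + 2 + 8 + 7 + 8) / 5 = 28/5 = 5.6
  mean(B) = (4 + 7 + 5 + 4 + 7) / 5 = 27/5 = 5.4
  x̄ = (5.6, 5.4),  deviation x̄ - mu_0 = (5.6, 5.4) - (5, 6) = (0.6, -0.6).

Step 2 — sample covariance matrix, S[i,j] = (1/(n-1)) · Σ_k (x_{k,i} - mean_i) · (x_{k,j} - mean_j), divisor n-1 = 4:
  S[A,A] = ((-2.6)·(-2.6) + (-3.6)·(-3.6) + (2.4)·(2.4) + (1.4)·(1.4) + (2.4)·(2.4)) / 4 = 33.2/4 = 8.3
  S[A,B] = ((-2.6)·(-1.4) + (-3.6)·(1.6) + (2.4)·(-0.4) + (1.4)·(-1.4) + (2.4)·(1.6)) / 4 = -1.2/4 = -0.3
  S[B,B] = ((-1.4)·(-1.4) + (1.6)·(1.6) + (-0.4)·(-0.4) + (-1.4)·(-1.4) + (1.6)·(1.6)) / 4 = 9.2/4 = 2.3
  S = [[8.3, -0.3],
 [-0.3, 2.3]].

Step 3 — invert S. det(S) = 8.3·2.3 - (-0.3)² = 19.
  S^{-1} = (1/det) · [[d, -b], [-b, a]] = [[0.1211, 0.0158],
 [0.0158, 0.4368]].

Step 4 — quadratic form (x̄ - mu_0)^T · S^{-1} · (x̄ - mu_0):
  S^{-1} · (x̄ - mu_0) = (0.0632, -0.2526),
  (x̄ - mu_0)^T · [...] = (0.6)·(0.0632) + (-0.6)·(-0.2526) = 0.1895.

Step 5 — scale by n: T² = 5 · 0.1895 = 0.9474.

T² ≈ 0.9474


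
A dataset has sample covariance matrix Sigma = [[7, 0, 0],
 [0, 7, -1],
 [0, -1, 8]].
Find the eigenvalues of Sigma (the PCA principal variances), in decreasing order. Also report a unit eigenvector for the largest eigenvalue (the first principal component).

Step 1 — characteristic polynomial p(λ) = det(λI - Sigma) = λ³ - tr·λ² + c_1·λ - det, where tr = trace, c_1 = sum of the principal 2×2 minors, det = det(Sigma):
  tr = 7 + 7 + 8 = 22,
  c_1 = (7·7 - (0)²) + (7·8 - (0)²) + (7·8 - (-1)²) = 49 + 56 + 55 = 160,
  det = 7·(7·8 - (-1)²) - (0)·((0)·8 - (-1)·(0)) + (0)·((0)·(-1) - 7·(0)) = 7·(55) - (0)·(0) + (0)·(0) = 385.
  So p(λ) = λ³ - 22λ² + 160λ - 385.
Step 2 — look for an integer root (rational root theorem: any rational root is an integer divisor of 385). Testing λ = 7:
  p(7) = 343 - 1078 + 1120 - 385 = 0  ✓
  Dividing out (λ - 7): p(λ) = (λ - 7)(λ² - 15λ + 55).
Step 3 — remaining eigenvalues from the quadratic λ² - 15λ + 55 = 0:
  Δ = 15² - 4·55 = 225 - 220 = 5,  λ = (15 ± √5)/2 = (15 ± 2.2361)/2 ≈ 8.618 or 6.382.
  Sorted: λ_1 = 8.618,  λ_2 = 7,  λ_3 = 6.382  (check: sum = 22 = tr ✓).

Step 4 — unit eigenvector for λ_1 ≈ 8.618: v spans the null space of (Sigma - λ_1 I), whose rows are
  r_1 = (-1.618, 0, 0),  r_2 = (0, -1.618, -1),  r_3 = (0, -1, -0.618).
  v is orthogonal to every row, so take v ∝ r_1 × r_2 = ((0)·(-1) - (0)·(-1.618), (0)·(0) - (-1.618)·(-1), (-1.618)·(-1.618) - (0)·(0)) ≈ (0, -1.618, 2.618).
  Rescale (multiply by -1 so the first nonzero entry is positive): u = (0, 1.618, -2.618).
  ||u|| = √((0)² + (1.618)² + (-2.618)²) = √(9.4721) ≈ 3.0777,  v_1 = u/||u|| ≈ (0, 0.5257, -0.8507) (||v_1|| = 1).

λ_1 = 8.618,  λ_2 = 7,  λ_3 = 6.382;  v_1 ≈ (0, 0.5257, -0.8507)


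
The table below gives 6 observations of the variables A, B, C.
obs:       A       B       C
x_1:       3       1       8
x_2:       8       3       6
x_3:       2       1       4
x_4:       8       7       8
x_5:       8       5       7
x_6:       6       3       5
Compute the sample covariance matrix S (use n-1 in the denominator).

Step 1 — column means:
  mean(A) = (3 + 8 + 2 + 8 + 8 + 6) / 6 = 35/6 = 5.8333
  mean(B) = (1 + 3 + 1 + 7 + 5 + 3) / 6 = 20/6 = 3.3333
  mean(C) = (8 + 6 + 4 + 8 + 7 + 5) / 6 = 38/6 = 6.3333

Step 2 — sample covariance S[i,j] = (1/(n-1)) · Σ_k (x_{k,i} - mean_i) · (x_{k,j} - mean_j), with n-1 = 5.
  S[A,A] = ((-2.8333)·(-2.8333) + (2.1667)·(2.1667) + (-3.8333)·(-3.8333) + (2.1667)·(2.1667) + (2.1667)·(2.1667) + (0.1667)·(0.1667)) / 5 = 36.8333/5 = 7.3667
  S[A,B] = ((-2.8333)·(-2.3333) + (2.1667)·(-0.3333) + (-3.8333)·(-2.3333) + (2.1667)·(3.6667) + (2.1667)·(1.6667) + (0.1667)·(-0.3333)) / 5 = 26.3333/5 = 5.2667
  S[A,C] = ((-2.8333)·(1.6667) + (2.1667)·(-0.3333) + (-3.8333)·(-2.3333) + (2.1667)·(1.6667) + (2.1667)·(0.6667) + (0.1667)·(-1.3333)) / 5 = 8.3333/5 = 1.6667
  S[B,B] = ((-2.3333)·(-2.3333) + (-0.3333)·(-0.3333) + (-2.3333)·(-2.3333) + (3.6667)·(3.6667) + (1.6667)·(1.6667) + (-0.3333)·(-0.3333)) / 5 = 27.3333/5 = 5.4667
  S[B,C] = ((-2.3333)·(1.6667) + (-0.3333)·(-0.3333) + (-2.3333)·(-2.3333) + (3.6667)·(1.6667) + (1.6667)·(0.6667) + (-0.3333)·(-1.3333)) / 5 = 9.3333/5 = 1.8667
  S[C,C] = ((1.6667)·(1.6667) + (-0.3333)·(-0.3333) + (-2.3333)·(-2.3333) + (1.6667)·(1.6667) + (0.6667)·(0.6667) + (-1.3333)·(-1.3333)) / 5 = 13.3333/5 = 2.6667

S is symmetric (S[j,i] = S[i,j]). Assembling:

S = [[7.3667, 5.2667, 1.6667],
 [5.2667, 5.4667, 1.8667],
 [1.6667, 1.8667, 2.6667]]


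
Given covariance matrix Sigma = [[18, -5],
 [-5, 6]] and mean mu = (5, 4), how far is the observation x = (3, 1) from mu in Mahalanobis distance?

Step 1 — centre the observation: (x - mu) = (-2, -3).

Step 2 — invert Sigma. det(Sigma) = 18·6 - (-5)² = 83.
  Sigma^{-1} = (1/det) · [[d, -b], [-b, a]] = [[0.0723, 0.0602],
 [0.0602, 0.2169]].

Step 3 — form the quadratic (x - mu)^T · Sigma^{-1} · (x - mu):
  Sigma^{-1} · (x - mu) = (-0.3253, -0.7711).
  (x - mu)^T · [Sigma^{-1} · (x - mu)] = (-2)·(-0.3253) + (-3)·(-0.7711) = 2.9639.

Step 4 — take square root: d = √(2.9639) ≈ 1.7216.

d(x, mu) = √(2.9639) ≈ 1.7216


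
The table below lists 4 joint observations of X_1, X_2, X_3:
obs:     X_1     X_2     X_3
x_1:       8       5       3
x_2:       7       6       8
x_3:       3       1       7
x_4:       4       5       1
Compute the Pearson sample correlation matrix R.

Step 1 — column means:
  mean(X_1) = (8 + 7 + 3 + 4) / 4 = 22/4 = 5.5
  mean(X_2) = (5 + 6 + 1 + 5) / 4 = 17/4 = 4.25
  mean(X_3) = (3 + 8 + 7 + 1) / 4 = 19/4 = 4.75

Step 2 — sample variances and covariances s[i,j] = (1/(n-1)) · Σ_k (x_{k,i} - mean_i) · (x_{k,j} - mean_j), with n-1 = 3:
  s[X_1,X_1] = ((2.5)·(2.5) + (1.5)·(1.5) + (-2.5)·(-2.5) + (-1.5)·(-1.5)) / 3 = 17/3 = 5.6667
  s[X_1,X_2] = ((2.5)·(0.75) + (1.5)·(1.75) + (-2.5)·(-3.25) + (-1.5)·(0.75)) / 3 = 11.5/3 = 3.8333
  s[X_1,X_3] = ((2.5)·(-1.75) + (1.5)·(3.25) + (-2.5)·(2.25) + (-1.5)·(-3.75)) / 3 = 0.5/3 = 0.1667
  s[X_2,X_2] = ((0.75)·(0.75) + (1.75)·(1.75) + (-3.25)·(-3.25) + (0.75)·(0.75)) / 3 = 14.75/3 = 4.9167
  s[X_2,X_3] = ((0.75)·(-1.75) + (1.75)·(3.25) + (-3.25)·(2.25) + (0.75)·(-3.75)) / 3 = -5.75/3 = -1.9167
  s[X_3,X_3] = ((-1.75)·(-1.75) + (3.25)·(3.25) + (2.25)·(2.25) + (-3.75)·(-3.75)) / 3 = 32.75/3 = 10.9167
  Sample standard deviations s_i = √(s[i,i]):
  s(X_1) = √(5.6667) = 2.3805
  s(X_2) = √(4.9167) = 2.2174
  s(X_3) = √(10.9167) = 3.304

Step 3 — r_{ij} = s_{ij} / (s_i · s_j):
  r[X_1,X_1] = 1 (diagonal).
  r[X_1,X_2] = 3.8333 / (2.3805 · 2.2174) = 3.8333 / 5.2784 = 0.7262
  r[X_1,X_3] = 0.1667 / (2.3805 · 3.304) = 0.1667 / 7.8652 = 0.0212
  r[X_2,X_2] = 1 (diagonal).
  r[X_2,X_3] = -1.9167 / (2.2174 · 3.304) = -1.9167 / 7.3262 = -0.2616
  r[X_3,X_3] = 1 (diagonal).

R is symmetric with unit diagonal. Assembling:

R = [[1, 0.7262, 0.0212],
 [0.7262, 1, -0.2616],
 [0.0212, -0.2616, 1]]


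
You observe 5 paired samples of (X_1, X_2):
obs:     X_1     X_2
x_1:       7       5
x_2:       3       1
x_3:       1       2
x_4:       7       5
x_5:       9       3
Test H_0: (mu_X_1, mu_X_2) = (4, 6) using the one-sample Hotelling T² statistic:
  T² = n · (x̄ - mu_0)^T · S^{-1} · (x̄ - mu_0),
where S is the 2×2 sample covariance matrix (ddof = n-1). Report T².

Step 1 — sample mean vector:
  mean(X_1) = (7 + 3 + 1 + 7 + 9) / 5 = 27/5 = 5.4
  mean(X_2) = (5 + 1 + 2 + 5 + 3) / 5 = 16/5 = 3.2
  x̄ = (5.4, 3.2),  deviation x̄ - mu_0 = (5.4, 3.2) - (4, 6) = (1.4, -2.8).

Step 2 — sample covariance matrix, S[i,j] = (1/(n-1)) · Σ_k (x_{k,i} - mean_i) · (x_{k,j} - mean_j), divisor n-1 = 4:
  S[X_1,X_1] = ((1.6)·(1.6) + (-2.4)·(-2.4) + (-4.4)·(-4.4) + (1.6)·(1.6) + (3.6)·(3.6)) / 4 = 43.2/4 = 10.8
  S[X_1,X_2] = ((1.6)·(1.8) + (-2.4)·(-2.2) + (-4.4)·(-1.2) + (1.6)·(1.8) + (3.6)·(-0.2)) / 4 = 15.6/4 = 3.9
  S[X_2,X_2] = ((1.8)·(1.8) + (-2.2)·(-2.2) + (-1.2)·(-1.2) + (1.8)·(1.8) + (-0.2)·(-0.2)) / 4 = 12.8/4 = 3.2
  S = [[10.8, 3.9],
 [3.9, 3.2]].

Step 3 — invert S. det(S) = 10.8·3.2 - (3.9)² = 19.35.
  S^{-1} = (1/det) · [[d, -b], [-b, a]] = [[0.1654, -0.2016],
 [-0.2016, 0.5581]].

Step 4 — quadratic form (x̄ - mu_0)^T · S^{-1} · (x̄ - mu_0):
  S^{-1} · (x̄ - mu_0) = (0.7959, -1.845),
  (x̄ - mu_0)^T · [...] = (1.4)·(0.7959) + (-2.8)·(-1.845) = 6.2801.

Step 5 — scale by n: T² = 5 · 6.2801 = 31.4005.

T² ≈ 31.4005


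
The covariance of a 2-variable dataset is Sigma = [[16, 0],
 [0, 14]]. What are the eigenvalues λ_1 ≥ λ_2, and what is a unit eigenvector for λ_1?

Step 1 — characteristic polynomial of 2×2 Sigma:
  det(Sigma - λI) = λ² - trace · λ + det = 0.
  trace = 16 + 14 = 30, det = 16·14 - (0)² = 224.
Step 2 — discriminant:
  Δ = trace² - 4·det = 900 - 896 = 4.
Step 3 — eigenvalues:
  λ = (trace ± √Δ)/2 = (30 ± 2)/2,
  λ_1 = 16,  λ_2 = 14.

Step 4 — unit eigenvector for λ_1: Sigma is diagonal, so its eigenvectors are the coordinate axes. λ_1 = 16 is the diagonal entry on the first coordinate axis, hence
  v_1 = (1, 0) (||v_1|| = 1).

λ_1 = 16,  λ_2 = 14;  v_1 ≈ (1, 0)


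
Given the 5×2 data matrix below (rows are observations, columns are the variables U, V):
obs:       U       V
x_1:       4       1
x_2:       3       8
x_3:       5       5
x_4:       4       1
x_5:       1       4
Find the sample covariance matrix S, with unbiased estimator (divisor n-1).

Step 1 — column means:
  mean(U) = (4 + 3 + 5 + 4 + 1) / 5 = 17/5 = 3.4
  mean(V) = (1 + 8 + 5 + 1 + 4) / 5 = 19/5 = 3.8

Step 2 — sample covariance S[i,j] = (1/(n-1)) · Σ_k (x_{k,i} - mean_i) · (x_{k,j} - mean_j), with n-1 = 4.
  S[U,U] = ((0.6)·(0.6) + (-0.4)·(-0.4) + (1.6)·(1.6) + (0.6)·(0.6) + (-2.4)·(-2.4)) / 4 = 9.2/4 = 2.3
  S[U,V] = ((0.6)·(-2.8) + (-0.4)·(4.2) + (1.6)·(1.2) + (0.6)·(-2.8) + (-2.4)·(0.2)) / 4 = -3.6/4 = -0.9
  S[V,V] = ((-2.8)·(-2.8) + (4.2)·(4.2) + (1.2)·(1.2) + (-2.8)·(-2.8) + (0.2)·(0.2)) / 4 = 34.8/4 = 8.7

S is symmetric (S[j,i] = S[i,j]). Assembling:

S = [[2.3, -0.9],
 [-0.9, 8.7]]


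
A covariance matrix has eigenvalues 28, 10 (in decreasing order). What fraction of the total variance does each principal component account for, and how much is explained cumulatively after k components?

Step 1 — total variance = trace(Sigma) = Σ λ_i = 28 + 10 = 38.

Step 2 — fraction explained by component i = λ_i / Σ λ:
  PC1: 28/38 = 0.7368
  PC2: 10/38 = 0.2632

Step 3 — cumulative fraction after k components = (λ_1 + ... + λ_k) / Σ λ:
  k = 1: 28/38 = 0.7368
  k = 2: (28 + 10)/38 = 38/38 = 1

Summary (fraction, with percent):

explained: PC1 0.7368 (73.68%), PC2 0.2632 (26.32%);  cumulative: 0.7368, 1


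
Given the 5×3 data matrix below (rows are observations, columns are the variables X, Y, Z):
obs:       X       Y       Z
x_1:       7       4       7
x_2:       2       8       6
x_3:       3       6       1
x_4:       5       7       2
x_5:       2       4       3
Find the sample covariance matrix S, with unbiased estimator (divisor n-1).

Step 1 — column means:
  mean(X) = (7 + 2 + 3 + 5 + 2) / 5 = 19/5 = 3.8
  mean(Y) = (4 + 8 + 6 + 7 + 4) / 5 = 29/5 = 5.8
  mean(Z) = (7 + 6 + 1 + 2 + 3) / 5 = 19/5 = 3.8

Step 2 — sample covariance S[i,j] = (1/(n-1)) · Σ_k (x_{k,i} - mean_i) · (x_{k,j} - mean_j), with n-1 = 4.
  S[X,X] = ((3.2)·(3.2) + (-1.8)·(-1.8) + (-0.8)·(-0.8) + (1.2)·(1.2) + (-1.8)·(-1.8)) / 4 = 18.8/4 = 4.7
  S[X,Y] = ((3.2)·(-1.8) + (-1.8)·(2.2) + (-0.8)·(0.2) + (1.2)·(1.2) + (-1.8)·(-1.8)) / 4 = -5.2/4 = -1.3
  S[X,Z] = ((3.2)·(3.2) + (-1.8)·(2.2) + (-0.8)·(-2.8) + (1.2)·(-1.8) + (-1.8)·(-0.8)) / 4 = 7.8/4 = 1.95
  S[Y,Y] = ((-1.8)·(-1.8) + (2.2)·(2.2) + (0.2)·(0.2) + (1.2)·(1.2) + (-1.8)·(-1.8)) / 4 = 12.8/4 = 3.2
  S[Y,Z] = ((-1.8)·(3.2) + (2.2)·(2.2) + (0.2)·(-2.8) + (1.2)·(-1.8) + (-1.8)·(-0.8)) / 4 = -2.2/4 = -0.55
  S[Z,Z] = ((3.2)·(3.2) + (2.2)·(2.2) + (-2.8)·(-2.8) + (-1.8)·(-1.8) + (-0.8)·(-0.8)) / 4 = 26.8/4 = 6.7

S is symmetric (S[j,i] = S[i,j]). Assembling:

S = [[4.7, -1.3, 1.95],
 [-1.3, 3.2, -0.55],
 [1.95, -0.55, 6.7]]


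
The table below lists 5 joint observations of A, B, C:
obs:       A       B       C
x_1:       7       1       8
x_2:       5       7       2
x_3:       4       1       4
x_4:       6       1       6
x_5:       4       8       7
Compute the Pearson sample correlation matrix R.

Step 1 — column means:
  mean(A) = (7 + 5 + 4 + 6 + 4) / 5 = 26/5 = 5.2
  mean(B) = (1 + 7 + 1 + 1 + 8) / 5 = 18/5 = 3.6
  mean(C) = (8 + 2 + 4 + 6 + 7) / 5 = 27/5 = 5.4

Step 2 — sample variances and covariances s[i,j] = (1/(n-1)) · Σ_k (x_{k,i} - mean_i) · (x_{k,j} - mean_j), with n-1 = 4:
  s[A,A] = ((1.8)·(1.8) + (-0.2)·(-0.2) + (-1.2)·(-1.2) + (0.8)·(0.8) + (-1.2)·(-1.2)) / 4 = 6.8/4 = 1.7
  s[A,B] = ((1.8)·(-2.6) + (-0.2)·(3.4) + (-1.2)·(-2.6) + (0.8)·(-2.6) + (-1.2)·(4.4)) / 4 = -9.6/4 = -2.4
  s[A,C] = ((1.8)·(2.6) + (-0.2)·(-3.4) + (-1.2)·(-1.4) + (0.8)·(0.6) + (-1.2)·(1.6)) / 4 = 5.6/4 = 1.4
  s[B,B] = ((-2.6)·(-2.6) + (3.4)·(3.4) + (-2.6)·(-2.6) + (-2.6)·(-2.6) + (4.4)·(4.4)) / 4 = 51.2/4 = 12.8
  s[B,C] = ((-2.6)·(2.6) + (3.4)·(-3.4) + (-2.6)·(-1.4) + (-2.6)·(0.6) + (4.4)·(1.6)) / 4 = -9.2/4 = -2.3
  s[C,C] = ((2.6)·(2.6) + (-3.4)·(-3.4) + (-1.4)·(-1.4) + (0.6)·(0.6) + (1.6)·(1.6)) / 4 = 23.2/4 = 5.8
  Sample standard deviations s_i = √(s[i,i]):
  s(A) = √(1.7) = 1.3038
  s(B) = √(12.8) = 3.5777
  s(C) = √(5.8) = 2.4083

Step 3 — r_{ij} = s_{ij} / (s_i · s_j):
  r[A,A] = 1 (diagonal).
  r[A,B] = -2.4 / (1.3038 · 3.5777) = -2.4 / 4.6648 = -0.5145
  r[A,C] = 1.4 / (1.3038 · 2.4083) = 1.4 / 3.1401 = 0.4459
  r[B,B] = 1 (diagonal).
  r[B,C] = -2.3 / (3.5777 · 2.4083) = -2.3 / 8.6163 = -0.2669
  r[C,C] = 1 (diagonal).

R is symmetric with unit diagonal. Assembling:

R = [[1, -0.5145, 0.4459],
 [-0.5145, 1, -0.2669],
 [0.4459, -0.2669, 1]]


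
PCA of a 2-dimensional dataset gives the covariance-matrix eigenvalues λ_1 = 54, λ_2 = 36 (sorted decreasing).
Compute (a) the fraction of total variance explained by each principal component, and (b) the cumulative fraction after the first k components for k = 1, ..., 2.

Step 1 — total variance = trace(Sigma) = Σ λ_i = 54 + 36 = 90.

Step 2 — fraction explained by component i = λ_i / Σ λ:
  PC1: 54/90 = 0.6
  PC2: 36/90 = 0.4

Step 3 — cumulative fraction after k components = (λ_1 + ... + λ_k) / Σ λ:
  k = 1: 54/90 = 0.6
  k = 2: (54 + 36)/90 = 90/90 = 1

Summary (fraction, with percent):

explained: PC1 0.6 (60%), PC2 0.4 (40%);  cumulative: 0.6, 1


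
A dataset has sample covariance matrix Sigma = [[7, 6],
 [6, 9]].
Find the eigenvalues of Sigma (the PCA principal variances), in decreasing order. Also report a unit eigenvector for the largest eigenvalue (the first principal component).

Step 1 — characteristic polynomial of 2×2 Sigma:
  det(Sigma - λI) = λ² - trace · λ + det = 0.
  trace = 7 + 9 = 16, det = 7·9 - (6)² = 27.
Step 2 — discriminant:
  Δ = trace² - 4·det = 256 - 108 = 148.
Step 3 — eigenvalues:
  λ = (trace ± √Δ)/2 = (16 ± 12.1655)/2,
  λ_1 = 14.0828,  λ_2 = 1.9172.

Step 4 — unit eigenvector for λ_1: solve (Sigma - λ_1 I)v = 0. First row:
  (7 - 14.0828)·v_x + (6)·v_y = 0, i.e. (-7.0828)·v_x + (6)·v_y = 0,
  so v ∝ (b, λ_1 - a) = (6, 7.0828) = u.
  ||u|| = √((6)² + (7.0828)²) = √(86.1655) ≈ 9.2825,
  v_1 = u/||u|| ≈ (0.6464, 0.763) (||v_1|| = 1).

λ_1 = 14.0828,  λ_2 = 1.9172;  v_1 ≈ (0.6464, 0.763)


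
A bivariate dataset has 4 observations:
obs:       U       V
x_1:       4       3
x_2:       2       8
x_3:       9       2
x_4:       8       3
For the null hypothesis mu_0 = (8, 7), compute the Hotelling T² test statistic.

Step 1 — sample mean vector:
  mean(U) = (4 + 2 + 9 + 8) / 4 = 23/4 = 5.75
  mean(V) = (3 + 8 + 2 + 3) / 4 = 16/4 = 4
  x̄ = (5.75, 4),  deviation x̄ - mu_0 = (5.75, 4) - (8, 7) = (-2.25, -3).

Step 2 — sample covariance matrix, S[i,j] = (1/(n-1)) · Σ_k (x_{k,i} - mean_i) · (x_{k,j} - mean_j), divisor n-1 = 3:
  S[U,U] = ((-1.75)·(-1.75) + (-3.75)·(-3.75) + (3.25)·(3.25) + (2.25)·(2.25)) / 3 = 32.75/3 = 10.9167
  S[U,V] = ((-1.75)·(-1) + (-3.75)·(4) + (3.25)·(-2) + (2.25)·(-1)) / 3 = -22/3 = -7.3333
  S[V,V] = ((-1)·(-1) + (4)·(4) + (-2)·(-2) + (-1)·(-1)) / 3 = 22/3 = 7.3333
  S = [[10.9167, -7.3333],
 [-7.3333, 7.3333]].

Step 3 — invert S. det(S) = 10.9167·7.3333 - (-7.3333)² = 26.2778.
  S^{-1} = (1/det) · [[d, -b], [-b, a]] = [[0.2791, 0.2791],
 [0.2791, 0.4154]].

Step 4 — quadratic form (x̄ - mu_0)^T · S^{-1} · (x̄ - mu_0):
  S^{-1} · (x̄ - mu_0) = (-1.4651, -1.8742),
  (x̄ - mu_0)^T · [...] = (-2.25)·(-1.4651) + (-3)·(-1.8742) = 8.9191.

Step 5 — scale by n: T² = 4 · 8.9191 = 35.6765.

T² ≈ 35.6765


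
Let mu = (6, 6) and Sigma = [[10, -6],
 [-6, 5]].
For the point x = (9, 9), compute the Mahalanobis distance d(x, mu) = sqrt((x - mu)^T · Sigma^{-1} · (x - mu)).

Step 1 — centre the observation: (x - mu) = (3, 3).

Step 2 — invert Sigma. det(Sigma) = 10·5 - (-6)² = 14.
  Sigma^{-1} = (1/det) · [[d, -b], [-b, a]] = [[0.3571, 0.4286],
 [0.4286, 0.7143]].

Step 3 — form the quadratic (x - mu)^T · Sigma^{-1} · (x - mu):
  Sigma^{-1} · (x - mu) = (2.3571, 3.4286).
  (x - mu)^T · [Sigma^{-1} · (x - mu)] = (3)·(2.3571) + (3)·(3.4286) = 17.3571.

Step 4 — take square root: d = √(17.3571) ≈ 4.1662.

d(x, mu) = √(17.3571) ≈ 4.1662


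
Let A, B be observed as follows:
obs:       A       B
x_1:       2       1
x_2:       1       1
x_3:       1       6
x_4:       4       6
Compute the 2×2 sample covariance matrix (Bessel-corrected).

Step 1 — column means:
  mean(A) = (2 + 1 + 1 + 4) / 4 = 8/4 = 2
  mean(B) = (1 + 1 + 6 + 6) / 4 = 14/4 = 3.5

Step 2 — sample covariance S[i,j] = (1/(n-1)) · Σ_k (x_{k,i} - mean_i) · (x_{k,j} - mean_j), with n-1 = 3.
  S[A,A] = ((0)·(0) + (-1)·(-1) + (-1)·(-1) + (2)·(2)) / 3 = 6/3 = 2
  S[A,B] = ((0)·(-2.5) + (-1)·(-2.5) + (-1)·(2.5) + (2)·(2.5)) / 3 = 5/3 = 1.6667
  S[B,B] = ((-2.5)·(-2.5) + (-2.5)·(-2.5) + (2.5)·(2.5) + (2.5)·(2.5)) / 3 = 25/3 = 8.3333

S is symmetric (S[j,i] = S[i,j]). Assembling:

S = [[2, 1.6667],
 [1.6667, 8.3333]]


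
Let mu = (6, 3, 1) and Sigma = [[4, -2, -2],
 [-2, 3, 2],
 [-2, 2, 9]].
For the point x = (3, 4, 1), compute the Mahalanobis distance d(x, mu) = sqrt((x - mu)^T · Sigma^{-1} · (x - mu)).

Step 1 — centre the observation: (x - mu) = (-3, 1, 0).

Step 2 — invert Sigma (cofactor / det for 3×3, or solve directly):
  Sigma^{-1} = [[0.3833, 0.2333, 0.0333],
 [0.2333, 0.5333, -0.0667],
 [0.0333, -0.0667, 0.1333]].

Step 3 — form the quadratic (x - mu)^T · Sigma^{-1} · (x - mu):
  Sigma^{-1} · (x - mu) = (-0.9167, -0.1667, -0.1667).
  (x - mu)^T · [Sigma^{-1} · (x - mu)] = (-3)·(-0.9167) + (1)·(-0.1667) + (0)·(-0.1667) = 2.5833.

Step 4 — take square root: d = √(2.5833) ≈ 1.6073.

d(x, mu) = √(2.5833) ≈ 1.6073


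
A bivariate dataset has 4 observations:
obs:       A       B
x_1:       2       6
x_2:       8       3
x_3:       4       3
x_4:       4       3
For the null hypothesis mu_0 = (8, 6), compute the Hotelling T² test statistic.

Step 1 — sample mean vector:
  mean(A) = (2 + 8 + 4 + 4) / 4 = 18/4 = 4.5
  mean(B) = (6 + 3 + 3 + 3) / 4 = 15/4 = 3.75
  x̄ = (4.5, 3.75),  deviation x̄ - mu_0 = (4.5, 3.75) - (8, 6) = (-3.5, -2.25).

Step 2 — sample covariance matrix, S[i,j] = (1/(n-1)) · Σ_k (x_{k,i} - mean_i) · (x_{k,j} - mean_j), divisor n-1 = 3:
  S[A,A] = ((-2.5)·(-2.5) + (3.5)·(3.5) + (-0.5)·(-0.5) + (-0.5)·(-0.5)) / 3 = 19/3 = 6.3333
  S[A,B] = ((-2.5)·(2.25) + (3.5)·(-0.75) + (-0.5)·(-0.75) + (-0.5)·(-0.75)) / 3 = -7.5/3 = -2.5
  S[B,B] = ((2.25)·(2.25) + (-0.75)·(-0.75) + (-0.75)·(-0.75) + (-0.75)·(-0.75)) / 3 = 6.75/3 = 2.25
  S = [[6.3333, -2.5],
 [-2.5, 2.25]].

Step 3 — invert S. det(S) = 6.3333·2.25 - (-2.5)² = 8.
  S^{-1} = (1/det) · [[d, -b], [-b, a]] = [[0.2813, 0.3125],
 [0.3125, 0.7917]].

Step 4 — quadratic form (x̄ - mu_0)^T · S^{-1} · (x̄ - mu_0):
  S^{-1} · (x̄ - mu_0) = (-1.6875, -2.875),
  (x̄ - mu_0)^T · [...] = (-3.5)·(-1.6875) + (-2.25)·(-2.875) = 12.375.

Step 5 — scale by n: T² = 4 · 12.375 = 49.5.

T² ≈ 49.5


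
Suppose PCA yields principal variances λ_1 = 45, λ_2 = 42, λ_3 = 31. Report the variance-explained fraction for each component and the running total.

Step 1 — total variance = trace(Sigma) = Σ λ_i = 45 + 42 + 31 = 118.

Step 2 — fraction explained by component i = λ_i / Σ λ:
  PC1: 45/118 = 0.3814
  PC2: 42/118 = 0.3559
  PC3: 31/118 = 0.2627

Step 3 — cumulative fraction after k components = (λ_1 + ... + λ_k) / Σ λ:
  k = 1: 45/118 = 0.3814
  k = 2: (45 + 42)/118 = 87/118 = 0.7373
  k = 3: (45 + 42 + 31)/118 = 118/118 = 1

Summary (fraction, with percent):

explained: PC1 0.3814 (38.14%), PC2 0.3559 (35.59%), PC3 0.2627 (26.27%);  cumulative: 0.3814, 0.7373, 1


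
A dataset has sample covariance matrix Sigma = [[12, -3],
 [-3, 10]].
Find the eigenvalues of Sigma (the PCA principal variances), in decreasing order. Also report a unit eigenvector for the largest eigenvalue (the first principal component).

Step 1 — characteristic polynomial of 2×2 Sigma:
  det(Sigma - λI) = λ² - trace · λ + det = 0.
  trace = 12 + 10 = 22, det = 12·10 - (-3)² = 111.
Step 2 — discriminant:
  Δ = trace² - 4·det = 484 - 444 = 40.
Step 3 — eigenvalues:
  λ = (trace ± √Δ)/2 = (22 ± 6.3246)/2,
  λ_1 = 14.1623,  λ_2 = 7.8377.

Step 4 — unit eigenvector for λ_1: solve (Sigma - λ_1 I)v = 0. First row:
  (12 - 14.1623)·v_x + (-3)·v_y = 0, i.e. (-2.1623)·v_x + (-3)·v_y = 0,
  so v ∝ (b, λ_1 - a) = (-3, 2.1623); multiply by -1 so the first entry is positive: u = (3, -2.1623).
  ||u|| = √((3)² + (-2.1623)²) = √(13.6754) ≈ 3.698,
  v_1 = u/||u|| ≈ (0.8112, -0.5847) (||v_1|| = 1).

λ_1 = 14.1623,  λ_2 = 7.8377;  v_1 ≈ (0.8112, -0.5847)


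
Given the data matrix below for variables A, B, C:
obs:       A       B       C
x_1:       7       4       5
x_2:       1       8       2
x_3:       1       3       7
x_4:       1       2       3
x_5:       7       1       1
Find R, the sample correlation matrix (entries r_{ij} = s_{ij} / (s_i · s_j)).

Step 1 — column means:
  mean(A) = (7 + 1 + 1 + 1 + 7) / 5 = 17/5 = 3.4
  mean(B) = (4 + 8 + 3 + 2 + 1) / 5 = 18/5 = 3.6
  mean(C) = (5 + 2 + 7 + 3 + 1) / 5 = 18/5 = 3.6

Step 2 — sample variances and covariances s[i,j] = (1/(n-1)) · Σ_k (x_{k,i} - mean_i) · (x_{k,j} - mean_j), with n-1 = 4:
  s[A,A] = ((3.6)·(3.6) + (-2.4)·(-2.4) + (-2.4)·(-2.4) + (-2.4)·(-2.4) + (3.6)·(3.6)) / 4 = 43.2/4 = 10.8
  s[A,B] = ((3.6)·(0.4) + (-2.4)·(4.4) + (-2.4)·(-0.6) + (-2.4)·(-1.6) + (3.6)·(-2.6)) / 4 = -13.2/4 = -3.3
  s[A,C] = ((3.6)·(1.4) + (-2.4)·(-1.6) + (-2.4)·(3.4) + (-2.4)·(-0.6) + (3.6)·(-2.6)) / 4 = -7.2/4 = -1.8
  s[B,B] = ((0.4)·(0.4) + (4.4)·(4.4) + (-0.6)·(-0.6) + (-1.6)·(-1.6) + (-2.6)·(-2.6)) / 4 = 29.2/4 = 7.3
  s[B,C] = ((0.4)·(1.4) + (4.4)·(-1.6) + (-0.6)·(3.4) + (-1.6)·(-0.6) + (-2.6)·(-2.6)) / 4 = -0.8/4 = -0.2
  s[C,C] = ((1.4)·(1.4) + (-1.6)·(-1.6) + (3.4)·(3.4) + (-0.6)·(-0.6) + (-2.6)·(-2.6)) / 4 = 23.2/4 = 5.8
  Sample standard deviations s_i = √(s[i,i]):
  s(A) = √(10.8) = 3.2863
  s(B) = √(7.3) = 2.7019
  s(C) = √(5.8) = 2.4083

Step 3 — r_{ij} = s_{ij} / (s_i · s_j):
  r[A,A] = 1 (diagonal).
  r[A,B] = -3.3 / (3.2863 · 2.7019) = -3.3 / 8.8792 = -0.3717
  r[A,C] = -1.8 / (3.2863 · 2.4083) = -1.8 / 7.9145 = -0.2274
  r[B,B] = 1 (diagonal).
  r[B,C] = -0.2 / (2.7019 · 2.4083) = -0.2 / 6.5069 = -0.0307
  r[C,C] = 1 (diagonal).

R is symmetric with unit diagonal. Assembling:

R = [[1, -0.3717, -0.2274],
 [-0.3717, 1, -0.0307],
 [-0.2274, -0.0307, 1]]


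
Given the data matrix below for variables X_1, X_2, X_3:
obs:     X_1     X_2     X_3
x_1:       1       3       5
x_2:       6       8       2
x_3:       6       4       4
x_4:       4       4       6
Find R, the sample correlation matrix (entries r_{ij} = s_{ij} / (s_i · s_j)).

Step 1 — column means:
  mean(X_1) = (1 + 6 + 6 + 4) / 4 = 17/4 = 4.25
  mean(X_2) = (3 + 8 + 4 + 4) / 4 = 19/4 = 4.75
  mean(X_3) = (5 + 2 + 4 + 6) / 4 = 17/4 = 4.25

Step 2 — sample variances and covariances s[i,j] = (1/(n-1)) · Σ_k (x_{k,i} - mean_i) · (x_{k,j} - mean_j), with n-1 = 3:
  s[X_1,X_1] = ((-3.25)·(-3.25) + (1.75)·(1.75) + (1.75)·(1.75) + (-0.25)·(-0.25)) / 3 = 16.75/3 = 5.5833
  s[X_1,X_2] = ((-3.25)·(-1.75) + (1.75)·(3.25) + (1.75)·(-0.75) + (-0.25)·(-0.75)) / 3 = 10.25/3 = 3.4167
  s[X_1,X_3] = ((-3.25)·(0.75) + (1.75)·(-2.25) + (1.75)·(-0.25) + (-0.25)·(1.75)) / 3 = -7.25/3 = -2.4167
  s[X_2,X_2] = ((-1.75)·(-1.75) + (3.25)·(3.25) + (-0.75)·(-0.75) + (-0.75)·(-0.75)) / 3 = 14.75/3 = 4.9167
  s[X_2,X_3] = ((-1.75)·(0.75) + (3.25)·(-2.25) + (-0.75)·(-0.25) + (-0.75)·(1.75)) / 3 = -9.75/3 = -3.25
  s[X_3,X_3] = ((0.75)·(0.75) + (-2.25)·(-2.25) + (-0.25)·(-0.25) + (1.75)·(1.75)) / 3 = 8.75/3 = 2.9167
  Sample standard deviations s_i = √(s[i,i]):
  s(X_1) = √(5.5833) = 2.3629
  s(X_2) = √(4.9167) = 2.2174
  s(X_3) = √(2.9167) = 1.7078

Step 3 — r_{ij} = s_{ij} / (s_i · s_j):
  r[X_1,X_1] = 1 (diagonal).
  r[X_1,X_2] = 3.4167 / (2.3629 · 2.2174) = 3.4167 / 5.2394 = 0.6521
  r[X_1,X_3] = -2.4167 / (2.3629 · 1.7078) = -2.4167 / 4.0354 = -0.5989
  r[X_2,X_2] = 1 (diagonal).
  r[X_2,X_3] = -3.25 / (2.2174 · 1.7078) = -3.25 / 3.7869 = -0.8582
  r[X_3,X_3] = 1 (diagonal).

R is symmetric with unit diagonal. Assembling:

R = [[1, 0.6521, -0.5989],
 [0.6521, 1, -0.8582],
 [-0.5989, -0.8582, 1]]


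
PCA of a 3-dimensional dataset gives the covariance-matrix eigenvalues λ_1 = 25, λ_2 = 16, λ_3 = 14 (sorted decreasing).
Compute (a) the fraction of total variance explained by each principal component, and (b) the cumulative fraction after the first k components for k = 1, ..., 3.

Step 1 — total variance = trace(Sigma) = Σ λ_i = 25 + 16 + 14 = 55.

Step 2 — fraction explained by component i = λ_i / Σ λ:
  PC1: 25/55 = 0.4545
  PC2: 16/55 = 0.2909
  PC3: 14/55 = 0.2545

Step 3 — cumulative fraction after k components = (λ_1 + ... + λ_k) / Σ λ:
  k = 1: 25/55 = 0.4545
  k = 2: (25 + 16)/55 = 41/55 = 0.7455
  k = 3: (25 + 16 + 14)/55 = 55/55 = 1

Summary (fraction, with percent):

explained: PC1 0.4545 (45.45%), PC2 0.2909 (29.09%), PC3 0.2545 (25.45%);  cumulative: 0.4545, 0.7455, 1


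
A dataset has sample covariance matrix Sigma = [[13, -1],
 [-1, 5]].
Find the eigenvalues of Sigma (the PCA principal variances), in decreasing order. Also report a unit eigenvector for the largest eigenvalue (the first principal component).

Step 1 — characteristic polynomial of 2×2 Sigma:
  det(Sigma - λI) = λ² - trace · λ + det = 0.
  trace = 13 + 5 = 18, det = 13·5 - (-1)² = 64.
Step 2 — discriminant:
  Δ = trace² - 4·det = 324 - 256 = 68.
Step 3 — eigenvalues:
  λ = (trace ± √Δ)/2 = (18 ± 8.2462)/2,
  λ_1 = 13.1231,  λ_2 = 4.8769.

Step 4 — unit eigenvector for λ_1: solve (Sigma - λ_1 I)v = 0. First row:
  (13 - 13.1231)·v_x + (-1)·v_y = 0, i.e. (-0.1231)·v_x + (-1)·v_y = 0,
  so v ∝ (b, λ_1 - a) = (-1, 0.1231); multiply by -1 so the first entry is positive: u = (1, -0.1231).
  ||u|| = √((1)² + (-0.1231)²) = √(1.0152) ≈ 1.0075,
  v_1 = u/||u|| ≈ (0.9925, -0.1222) (||v_1|| = 1).

λ_1 = 13.1231,  λ_2 = 4.8769;  v_1 ≈ (0.9925, -0.1222)


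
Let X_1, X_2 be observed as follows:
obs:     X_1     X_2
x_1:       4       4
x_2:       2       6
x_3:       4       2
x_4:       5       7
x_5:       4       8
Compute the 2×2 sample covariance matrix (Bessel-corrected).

Step 1 — column means:
  mean(X_1) = (4 + 2 + 4 + 5 + 4) / 5 = 19/5 = 3.8
  mean(X_2) = (4 + 6 + 2 + 7 + 8) / 5 = 27/5 = 5.4

Step 2 — sample covariance S[i,j] = (1/(n-1)) · Σ_k (x_{k,i} - mean_i) · (x_{k,j} - mean_j), with n-1 = 4.
  S[X_1,X_1] = ((0.2)·(0.2) + (-1.8)·(-1.8) + (0.2)·(0.2) + (1.2)·(1.2) + (0.2)·(0.2)) / 4 = 4.8/4 = 1.2
  S[X_1,X_2] = ((0.2)·(-1.4) + (-1.8)·(0.6) + (0.2)·(-3.4) + (1.2)·(1.6) + (0.2)·(2.6)) / 4 = 0.4/4 = 0.1
  S[X_2,X_2] = ((-1.4)·(-1.4) + (0.6)·(0.6) + (-3.4)·(-3.4) + (1.6)·(1.6) + (2.6)·(2.6)) / 4 = 23.2/4 = 5.8

S is symmetric (S[j,i] = S[i,j]). Assembling:

S = [[1.2, 0.1],
 [0.1, 5.8]]


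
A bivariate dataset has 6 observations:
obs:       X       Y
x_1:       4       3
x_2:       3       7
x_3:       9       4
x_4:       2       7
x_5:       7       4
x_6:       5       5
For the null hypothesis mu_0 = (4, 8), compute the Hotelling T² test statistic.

Step 1 — sample mean vector:
  mean(X) = (4 + 3 + 9 + 2 + 7 + 5) / 6 = 30/6 = 5
  mean(Y) = (3 + 7 + 4 + 7 + 4 + 5) / 6 = 30/6 = 5
  x̄ = (5, 5),  deviation x̄ - mu_0 = (5, 5) - (4, 8) = (1, -3).

Step 2 — sample covariance matrix, S[i,j] = (1/(n-1)) · Σ_k (x_{k,i} - mean_i) · (x_{k,j} - mean_j), divisor n-1 = 5:
  S[X,X] = ((-1)·(-1) + (-2)·(-2) + (4)·(4) + (-3)·(-3) + (2)·(2) + (0)·(0)) / 5 = 34/5 = 6.8
  S[X,Y] = ((-1)·(-2) + (-2)·(2) + (4)·(-1) + (-3)·(2) + (2)·(-1) + (0)·(0)) / 5 = -14/5 = -2.8
  S[Y,Y] = ((-2)·(-2) + (2)·(2) + (-1)·(-1) + (2)·(2) + (-1)·(-1) + (0)·(0)) / 5 = 14/5 = 2.8
  S = [[6.8, -2.8],
 [-2.8, 2.8]].

Step 3 — invert S. det(S) = 6.8·2.8 - (-2.8)² = 11.2.
  S^{-1} = (1/det) · [[d, -b], [-b, a]] = [[0.25, 0.25],
 [0.25, 0.6071]].

Step 4 — quadratic form (x̄ - mu_0)^T · S^{-1} · (x̄ - mu_0):
  S^{-1} · (x̄ - mu_0) = (-0.5, -1.5714),
  (x̄ - mu_0)^T · [...] = (1)·(-0.5) + (-3)·(-1.5714) = 4.2143.

Step 5 — scale by n: T² = 6 · 4.2143 = 25.2857.

T² ≈ 25.2857


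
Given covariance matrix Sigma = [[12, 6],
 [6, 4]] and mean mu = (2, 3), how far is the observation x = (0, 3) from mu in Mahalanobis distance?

Step 1 — centre the observation: (x - mu) = (-2, 0).

Step 2 — invert Sigma. det(Sigma) = 12·4 - (6)² = 12.
  Sigma^{-1} = (1/det) · [[d, -b], [-b, a]] = [[0.3333, -0.5],
 [-0.5, 1]].

Step 3 — form the quadratic (x - mu)^T · Sigma^{-1} · (x - mu):
  Sigma^{-1} · (x - mu) = (-0.6667, 1).
  (x - mu)^T · [Sigma^{-1} · (x - mu)] = (-2)·(-0.6667) + (0)·(1) = 1.3333.

Step 4 — take square root: d = √(1.3333) ≈ 1.1547.

d(x, mu) = √(1.3333) ≈ 1.1547
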